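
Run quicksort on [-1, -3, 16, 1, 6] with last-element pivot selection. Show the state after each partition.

Partition 1: pivot=6 at index 3 -> [-1, -3, 1, 6, 16]
Partition 2: pivot=1 at index 2 -> [-1, -3, 1, 6, 16]
Partition 3: pivot=-3 at index 0 -> [-3, -1, 1, 6, 16]


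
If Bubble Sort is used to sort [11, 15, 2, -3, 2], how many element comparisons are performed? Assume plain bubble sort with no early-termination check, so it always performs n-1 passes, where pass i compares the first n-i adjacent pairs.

Pass 1: compare adjacent pairs (0,1)..(3,4) = 4 comparison(s), 3 swap(s) -> [11, 2, -3, 2, 15]
Pass 2: compare adjacent pairs (0,1)..(2,3) = 3 comparison(s), 3 swap(s) -> [2, -3, 2, 11, 15]
Pass 3: compare adjacent pairs (0,1)..(1,2) = 2 comparison(s), 1 swap(s) -> [-3, 2, 2, 11, 15]
Pass 4: compare adjacent pairs (0,1)..(0,1) = 1 comparison(s), 0 swap(s) -> [-3, 2, 2, 11, 15]
Total comparisons: 4 + 3 + 2 + 1 = 10


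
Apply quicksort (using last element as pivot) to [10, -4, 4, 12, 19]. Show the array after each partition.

Partition 1: pivot=19 at index 4 -> [10, -4, 4, 12, 19]
Partition 2: pivot=12 at index 3 -> [10, -4, 4, 12, 19]
Partition 3: pivot=4 at index 1 -> [-4, 4, 10, 12, 19]


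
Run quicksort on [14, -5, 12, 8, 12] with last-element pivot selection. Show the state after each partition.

Partition 1: pivot=12 at index 3 -> [-5, 12, 8, 12, 14]
Partition 2: pivot=8 at index 1 -> [-5, 8, 12, 12, 14]


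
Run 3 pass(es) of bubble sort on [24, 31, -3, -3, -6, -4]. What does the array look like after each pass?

After pass 1: [24, -3, -3, -6, -4, 31] (4 swaps)
After pass 2: [-3, -3, -6, -4, 24, 31] (4 swaps)
After pass 3: [-3, -6, -4, -3, 24, 31] (2 swaps)
Total swaps: 10


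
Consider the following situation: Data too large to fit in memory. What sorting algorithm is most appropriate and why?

Best choice: External merge sort
Reason: Minimizes disk I/O by sequential reads/writes


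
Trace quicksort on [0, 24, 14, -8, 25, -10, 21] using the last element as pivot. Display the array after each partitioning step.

Partition 1: pivot=21 at index 4 -> [0, 14, -8, -10, 21, 24, 25]
Partition 2: pivot=-10 at index 0 -> [-10, 14, -8, 0, 21, 24, 25]
Partition 3: pivot=0 at index 2 -> [-10, -8, 0, 14, 21, 24, 25]
Partition 4: pivot=25 at index 6 -> [-10, -8, 0, 14, 21, 24, 25]


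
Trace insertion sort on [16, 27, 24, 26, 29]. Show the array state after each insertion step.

First element 16 is already 'sorted'
Insert 27: shifted 0 elements -> [16, 27, 24, 26, 29]
Insert 24: shifted 1 elements -> [16, 24, 27, 26, 29]
Insert 26: shifted 1 elements -> [16, 24, 26, 27, 29]
Insert 29: shifted 0 elements -> [16, 24, 26, 27, 29]


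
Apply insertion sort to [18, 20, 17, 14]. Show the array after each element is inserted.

First element 18 is already 'sorted'
Insert 20: shifted 0 elements -> [18, 20, 17, 14]
Insert 17: shifted 2 elements -> [17, 18, 20, 14]
Insert 14: shifted 3 elements -> [14, 17, 18, 20]


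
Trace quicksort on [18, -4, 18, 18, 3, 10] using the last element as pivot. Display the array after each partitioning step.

Partition 1: pivot=10 at index 2 -> [-4, 3, 10, 18, 18, 18]
Partition 2: pivot=3 at index 1 -> [-4, 3, 10, 18, 18, 18]
Partition 3: pivot=18 at index 5 -> [-4, 3, 10, 18, 18, 18]
Partition 4: pivot=18 at index 4 -> [-4, 3, 10, 18, 18, 18]


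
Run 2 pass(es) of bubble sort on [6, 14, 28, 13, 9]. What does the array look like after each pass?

After pass 1: [6, 14, 13, 9, 28] (2 swaps)
After pass 2: [6, 13, 9, 14, 28] (2 swaps)
Total swaps: 4


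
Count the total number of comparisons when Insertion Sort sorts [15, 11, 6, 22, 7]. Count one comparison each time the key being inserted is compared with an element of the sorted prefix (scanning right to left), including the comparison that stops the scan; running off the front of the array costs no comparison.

Insert 11: 15 > 11 (shift), reached front = 1 comparison(s) -> [11, 15, 6, 22, 7]
Insert 6: 15 > 6 (shift), 11 > 6 (shift), reached front = 2 comparison(s) -> [6, 11, 15, 22, 7]
Insert 22: 15 <= 22 (stop) = 1 comparison(s) -> [6, 11, 15, 22, 7]
Insert 7: 22 > 7 (shift), 15 > 7 (shift), 11 > 7 (shift), 6 <= 7 (stop) = 4 comparison(s) -> [6, 7, 11, 15, 22]
Total comparisons: 1 + 2 + 1 + 4 = 8


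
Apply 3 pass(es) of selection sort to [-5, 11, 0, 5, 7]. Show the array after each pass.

Pass 1: Select minimum -5 at index 0, swap -> [-5, 11, 0, 5, 7]
Pass 2: Select minimum 0 at index 2, swap -> [-5, 0, 11, 5, 7]
Pass 3: Select minimum 5 at index 3, swap -> [-5, 0, 5, 11, 7]


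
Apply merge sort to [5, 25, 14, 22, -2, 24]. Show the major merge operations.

Divide and conquer:
  Merge [25] + [14] -> [14, 25]
  Merge [5] + [14, 25] -> [5, 14, 25]
  Merge [-2] + [24] -> [-2, 24]
  Merge [22] + [-2, 24] -> [-2, 22, 24]
  Merge [5, 14, 25] + [-2, 22, 24] -> [-2, 5, 14, 22, 24, 25]


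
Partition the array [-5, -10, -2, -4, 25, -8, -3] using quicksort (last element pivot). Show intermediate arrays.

Partition 1: pivot=-3 at index 4 -> [-5, -10, -4, -8, -3, -2, 25]
Partition 2: pivot=-8 at index 1 -> [-10, -8, -4, -5, -3, -2, 25]
Partition 3: pivot=-5 at index 2 -> [-10, -8, -5, -4, -3, -2, 25]
Partition 4: pivot=25 at index 6 -> [-10, -8, -5, -4, -3, -2, 25]


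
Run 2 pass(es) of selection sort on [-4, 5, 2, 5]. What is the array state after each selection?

Pass 1: Select minimum -4 at index 0, swap -> [-4, 5, 2, 5]
Pass 2: Select minimum 2 at index 2, swap -> [-4, 2, 5, 5]


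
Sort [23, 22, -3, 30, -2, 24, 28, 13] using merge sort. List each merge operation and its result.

Divide and conquer:
  Merge [23] + [22] -> [22, 23]
  Merge [-3] + [30] -> [-3, 30]
  Merge [22, 23] + [-3, 30] -> [-3, 22, 23, 30]
  Merge [-2] + [24] -> [-2, 24]
  Merge [28] + [13] -> [13, 28]
  Merge [-2, 24] + [13, 28] -> [-2, 13, 24, 28]
  Merge [-3, 22, 23, 30] + [-2, 13, 24, 28] -> [-3, -2, 13, 22, 23, 24, 28, 30]


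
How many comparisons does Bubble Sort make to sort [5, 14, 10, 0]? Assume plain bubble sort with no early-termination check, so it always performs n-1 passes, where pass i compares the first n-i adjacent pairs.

Pass 1: compare adjacent pairs (0,1)..(2,3) = 3 comparison(s), 2 swap(s) -> [5, 10, 0, 14]
Pass 2: compare adjacent pairs (0,1)..(1,2) = 2 comparison(s), 1 swap(s) -> [5, 0, 10, 14]
Pass 3: compare adjacent pairs (0,1)..(0,1) = 1 comparison(s), 1 swap(s) -> [0, 5, 10, 14]
Total comparisons: 3 + 2 + 1 = 6


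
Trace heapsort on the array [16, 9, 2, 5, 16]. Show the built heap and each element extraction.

Build heap: [16, 16, 2, 5, 9]
Extract 16: [16, 9, 2, 5, 16]
Extract 16: [9, 5, 2, 16, 16]
Extract 9: [5, 2, 9, 16, 16]
Extract 5: [2, 5, 9, 16, 16]


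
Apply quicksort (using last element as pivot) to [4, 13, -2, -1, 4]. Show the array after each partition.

Partition 1: pivot=4 at index 3 -> [4, -2, -1, 4, 13]
Partition 2: pivot=-1 at index 1 -> [-2, -1, 4, 4, 13]


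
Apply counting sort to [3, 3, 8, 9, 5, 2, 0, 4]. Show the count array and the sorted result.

Count array: [1, 0, 1, 2, 1, 1, 0, 0, 1, 1]
(count[i] = number of elements equal to i)
Cumulative count: [1, 1, 2, 4, 5, 6, 6, 6, 7, 8]
Sorted: [0, 2, 3, 3, 4, 5, 8, 9]


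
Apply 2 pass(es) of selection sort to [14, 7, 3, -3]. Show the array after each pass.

Pass 1: Select minimum -3 at index 3, swap -> [-3, 7, 3, 14]
Pass 2: Select minimum 3 at index 2, swap -> [-3, 3, 7, 14]


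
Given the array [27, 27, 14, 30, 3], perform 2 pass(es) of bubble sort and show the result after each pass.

After pass 1: [27, 14, 27, 3, 30] (2 swaps)
After pass 2: [14, 27, 3, 27, 30] (2 swaps)
Total swaps: 4


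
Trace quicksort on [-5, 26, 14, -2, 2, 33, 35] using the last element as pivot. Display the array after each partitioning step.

Partition 1: pivot=35 at index 6 -> [-5, 26, 14, -2, 2, 33, 35]
Partition 2: pivot=33 at index 5 -> [-5, 26, 14, -2, 2, 33, 35]
Partition 3: pivot=2 at index 2 -> [-5, -2, 2, 26, 14, 33, 35]
Partition 4: pivot=-2 at index 1 -> [-5, -2, 2, 26, 14, 33, 35]
Partition 5: pivot=14 at index 3 -> [-5, -2, 2, 14, 26, 33, 35]


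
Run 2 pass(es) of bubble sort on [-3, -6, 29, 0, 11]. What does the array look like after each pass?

After pass 1: [-6, -3, 0, 11, 29] (3 swaps)
After pass 2: [-6, -3, 0, 11, 29] (0 swaps)
Total swaps: 3


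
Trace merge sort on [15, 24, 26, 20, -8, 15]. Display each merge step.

Divide and conquer:
  Merge [24] + [26] -> [24, 26]
  Merge [15] + [24, 26] -> [15, 24, 26]
  Merge [-8] + [15] -> [-8, 15]
  Merge [20] + [-8, 15] -> [-8, 15, 20]
  Merge [15, 24, 26] + [-8, 15, 20] -> [-8, 15, 15, 20, 24, 26]


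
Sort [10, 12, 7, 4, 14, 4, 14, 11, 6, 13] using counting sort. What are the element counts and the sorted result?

Count array: [0, 0, 0, 0, 2, 0, 1, 1, 0, 0, 1, 1, 1, 1, 2]
(count[i] = number of elements equal to i)
Cumulative count: [0, 0, 0, 0, 2, 2, 3, 4, 4, 4, 5, 6, 7, 8, 10]
Sorted: [4, 4, 6, 7, 10, 11, 12, 13, 14, 14]


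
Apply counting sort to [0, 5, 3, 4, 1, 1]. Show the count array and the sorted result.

Count array: [1, 2, 0, 1, 1, 1]
(count[i] = number of elements equal to i)
Cumulative count: [1, 3, 3, 4, 5, 6]
Sorted: [0, 1, 1, 3, 4, 5]


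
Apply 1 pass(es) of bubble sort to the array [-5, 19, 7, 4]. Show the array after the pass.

After pass 1: [-5, 7, 4, 19] (2 swaps)
Total swaps: 2


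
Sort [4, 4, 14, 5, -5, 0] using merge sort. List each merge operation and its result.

Divide and conquer:
  Merge [4] + [14] -> [4, 14]
  Merge [4] + [4, 14] -> [4, 4, 14]
  Merge [-5] + [0] -> [-5, 0]
  Merge [5] + [-5, 0] -> [-5, 0, 5]
  Merge [4, 4, 14] + [-5, 0, 5] -> [-5, 0, 4, 4, 5, 14]


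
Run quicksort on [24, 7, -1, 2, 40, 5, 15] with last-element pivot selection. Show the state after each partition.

Partition 1: pivot=15 at index 4 -> [7, -1, 2, 5, 15, 24, 40]
Partition 2: pivot=5 at index 2 -> [-1, 2, 5, 7, 15, 24, 40]
Partition 3: pivot=2 at index 1 -> [-1, 2, 5, 7, 15, 24, 40]
Partition 4: pivot=40 at index 6 -> [-1, 2, 5, 7, 15, 24, 40]


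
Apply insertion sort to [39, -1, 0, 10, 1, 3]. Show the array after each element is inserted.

First element 39 is already 'sorted'
Insert -1: shifted 1 elements -> [-1, 39, 0, 10, 1, 3]
Insert 0: shifted 1 elements -> [-1, 0, 39, 10, 1, 3]
Insert 10: shifted 1 elements -> [-1, 0, 10, 39, 1, 3]
Insert 1: shifted 2 elements -> [-1, 0, 1, 10, 39, 3]
Insert 3: shifted 2 elements -> [-1, 0, 1, 3, 10, 39]


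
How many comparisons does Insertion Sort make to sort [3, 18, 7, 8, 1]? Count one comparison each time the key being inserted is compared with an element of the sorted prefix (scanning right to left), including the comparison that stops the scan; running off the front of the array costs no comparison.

Insert 18: 3 <= 18 (stop) = 1 comparison(s) -> [3, 18, 7, 8, 1]
Insert 7: 18 > 7 (shift), 3 <= 7 (stop) = 2 comparison(s) -> [3, 7, 18, 8, 1]
Insert 8: 18 > 8 (shift), 7 <= 8 (stop) = 2 comparison(s) -> [3, 7, 8, 18, 1]
Insert 1: 18 > 1 (shift), 8 > 1 (shift), 7 > 1 (shift), 3 > 1 (shift), reached front = 4 comparison(s) -> [1, 3, 7, 8, 18]
Total comparisons: 1 + 2 + 2 + 4 = 9


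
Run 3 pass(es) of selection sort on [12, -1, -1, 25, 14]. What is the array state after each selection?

Pass 1: Select minimum -1 at index 1, swap -> [-1, 12, -1, 25, 14]
Pass 2: Select minimum -1 at index 2, swap -> [-1, -1, 12, 25, 14]
Pass 3: Select minimum 12 at index 2, swap -> [-1, -1, 12, 25, 14]


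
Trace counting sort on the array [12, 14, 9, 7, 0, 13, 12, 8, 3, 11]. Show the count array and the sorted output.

Count array: [1, 0, 0, 1, 0, 0, 0, 1, 1, 1, 0, 1, 2, 1, 1]
(count[i] = number of elements equal to i)
Cumulative count: [1, 1, 1, 2, 2, 2, 2, 3, 4, 5, 5, 6, 8, 9, 10]
Sorted: [0, 3, 7, 8, 9, 11, 12, 12, 13, 14]


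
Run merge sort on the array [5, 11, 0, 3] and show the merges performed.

Divide and conquer:
  Merge [5] + [11] -> [5, 11]
  Merge [0] + [3] -> [0, 3]
  Merge [5, 11] + [0, 3] -> [0, 3, 5, 11]


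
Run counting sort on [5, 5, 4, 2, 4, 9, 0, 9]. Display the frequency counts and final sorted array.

Count array: [1, 0, 1, 0, 2, 2, 0, 0, 0, 2]
(count[i] = number of elements equal to i)
Cumulative count: [1, 1, 2, 2, 4, 6, 6, 6, 6, 8]
Sorted: [0, 2, 4, 4, 5, 5, 9, 9]


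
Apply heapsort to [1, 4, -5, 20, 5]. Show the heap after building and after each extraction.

Build heap: [20, 5, -5, 4, 1]
Extract 20: [5, 4, -5, 1, 20]
Extract 5: [4, 1, -5, 5, 20]
Extract 4: [1, -5, 4, 5, 20]
Extract 1: [-5, 1, 4, 5, 20]


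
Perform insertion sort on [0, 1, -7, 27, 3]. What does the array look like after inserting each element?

First element 0 is already 'sorted'
Insert 1: shifted 0 elements -> [0, 1, -7, 27, 3]
Insert -7: shifted 2 elements -> [-7, 0, 1, 27, 3]
Insert 27: shifted 0 elements -> [-7, 0, 1, 27, 3]
Insert 3: shifted 1 elements -> [-7, 0, 1, 3, 27]


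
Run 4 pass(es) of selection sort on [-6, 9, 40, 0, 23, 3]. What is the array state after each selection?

Pass 1: Select minimum -6 at index 0, swap -> [-6, 9, 40, 0, 23, 3]
Pass 2: Select minimum 0 at index 3, swap -> [-6, 0, 40, 9, 23, 3]
Pass 3: Select minimum 3 at index 5, swap -> [-6, 0, 3, 9, 23, 40]
Pass 4: Select minimum 9 at index 3, swap -> [-6, 0, 3, 9, 23, 40]


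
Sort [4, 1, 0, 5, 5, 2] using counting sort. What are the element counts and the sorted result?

Count array: [1, 1, 1, 0, 1, 2]
(count[i] = number of elements equal to i)
Cumulative count: [1, 2, 3, 3, 4, 6]
Sorted: [0, 1, 2, 4, 5, 5]


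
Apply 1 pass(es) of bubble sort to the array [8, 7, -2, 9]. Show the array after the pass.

After pass 1: [7, -2, 8, 9] (2 swaps)
Total swaps: 2


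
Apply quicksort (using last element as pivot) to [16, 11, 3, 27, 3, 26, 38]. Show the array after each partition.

Partition 1: pivot=38 at index 6 -> [16, 11, 3, 27, 3, 26, 38]
Partition 2: pivot=26 at index 4 -> [16, 11, 3, 3, 26, 27, 38]
Partition 3: pivot=3 at index 1 -> [3, 3, 16, 11, 26, 27, 38]
Partition 4: pivot=11 at index 2 -> [3, 3, 11, 16, 26, 27, 38]


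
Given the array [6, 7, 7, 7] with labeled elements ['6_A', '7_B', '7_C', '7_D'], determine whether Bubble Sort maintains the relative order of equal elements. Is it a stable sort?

Trace Bubble Sort on the labeled array (the key is the number; the letter only tracks identity):
  After pass 1: [6_A, 7_B, 7_C, 7_D] (no swaps, done)
Final order: [6_A, 7_B, 7_C, 7_D]
Equal keys:
  value 7: originally 7_B, 7_C, 7_D; after sorting 7_B, 7_C, 7_D -> order preserved
All equal keys kept their original relative order. Bubble Sort is stable: it only swaps adjacent elements when the left one is strictly greater, so equal keys never move past each other.
Answer: Stable


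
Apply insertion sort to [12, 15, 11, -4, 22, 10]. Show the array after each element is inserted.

First element 12 is already 'sorted'
Insert 15: shifted 0 elements -> [12, 15, 11, -4, 22, 10]
Insert 11: shifted 2 elements -> [11, 12, 15, -4, 22, 10]
Insert -4: shifted 3 elements -> [-4, 11, 12, 15, 22, 10]
Insert 22: shifted 0 elements -> [-4, 11, 12, 15, 22, 10]
Insert 10: shifted 4 elements -> [-4, 10, 11, 12, 15, 22]


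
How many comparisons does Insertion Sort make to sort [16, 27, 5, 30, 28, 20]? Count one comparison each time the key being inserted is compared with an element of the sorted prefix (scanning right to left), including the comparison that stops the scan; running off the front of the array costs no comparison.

Insert 27: 16 <= 27 (stop) = 1 comparison(s) -> [16, 27, 5, 30, 28, 20]
Insert 5: 27 > 5 (shift), 16 > 5 (shift), reached front = 2 comparison(s) -> [5, 16, 27, 30, 28, 20]
Insert 30: 27 <= 30 (stop) = 1 comparison(s) -> [5, 16, 27, 30, 28, 20]
Insert 28: 30 > 28 (shift), 27 <= 28 (stop) = 2 comparison(s) -> [5, 16, 27, 28, 30, 20]
Insert 20: 30 > 20 (shift), 28 > 20 (shift), 27 > 20 (shift), 16 <= 20 (stop) = 4 comparison(s) -> [5, 16, 20, 27, 28, 30]
Total comparisons: 1 + 2 + 1 + 2 + 4 = 10


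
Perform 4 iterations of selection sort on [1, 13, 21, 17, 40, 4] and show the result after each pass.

Pass 1: Select minimum 1 at index 0, swap -> [1, 13, 21, 17, 40, 4]
Pass 2: Select minimum 4 at index 5, swap -> [1, 4, 21, 17, 40, 13]
Pass 3: Select minimum 13 at index 5, swap -> [1, 4, 13, 17, 40, 21]
Pass 4: Select minimum 17 at index 3, swap -> [1, 4, 13, 17, 40, 21]


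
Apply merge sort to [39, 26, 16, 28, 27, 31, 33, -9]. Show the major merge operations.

Divide and conquer:
  Merge [39] + [26] -> [26, 39]
  Merge [16] + [28] -> [16, 28]
  Merge [26, 39] + [16, 28] -> [16, 26, 28, 39]
  Merge [27] + [31] -> [27, 31]
  Merge [33] + [-9] -> [-9, 33]
  Merge [27, 31] + [-9, 33] -> [-9, 27, 31, 33]
  Merge [16, 26, 28, 39] + [-9, 27, 31, 33] -> [-9, 16, 26, 27, 28, 31, 33, 39]


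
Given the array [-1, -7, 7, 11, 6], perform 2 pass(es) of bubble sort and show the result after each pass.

After pass 1: [-7, -1, 7, 6, 11] (2 swaps)
After pass 2: [-7, -1, 6, 7, 11] (1 swaps)
Total swaps: 3


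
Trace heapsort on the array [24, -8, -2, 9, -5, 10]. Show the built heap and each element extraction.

Build heap: [24, 9, 10, -8, -5, -2]
Extract 24: [10, 9, -2, -8, -5, 24]
Extract 10: [9, -5, -2, -8, 10, 24]
Extract 9: [-2, -5, -8, 9, 10, 24]
Extract -2: [-5, -8, -2, 9, 10, 24]
Extract -5: [-8, -5, -2, 9, 10, 24]


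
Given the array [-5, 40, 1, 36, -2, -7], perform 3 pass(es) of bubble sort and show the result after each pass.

After pass 1: [-5, 1, 36, -2, -7, 40] (4 swaps)
After pass 2: [-5, 1, -2, -7, 36, 40] (2 swaps)
After pass 3: [-5, -2, -7, 1, 36, 40] (2 swaps)
Total swaps: 8


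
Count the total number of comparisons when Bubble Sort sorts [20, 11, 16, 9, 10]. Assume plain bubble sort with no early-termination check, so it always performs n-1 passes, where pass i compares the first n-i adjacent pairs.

Pass 1: compare adjacent pairs (0,1)..(3,4) = 4 comparison(s), 4 swap(s) -> [11, 16, 9, 10, 20]
Pass 2: compare adjacent pairs (0,1)..(2,3) = 3 comparison(s), 2 swap(s) -> [11, 9, 10, 16, 20]
Pass 3: compare adjacent pairs (0,1)..(1,2) = 2 comparison(s), 2 swap(s) -> [9, 10, 11, 16, 20]
Pass 4: compare adjacent pairs (0,1)..(0,1) = 1 comparison(s), 0 swap(s) -> [9, 10, 11, 16, 20]
Total comparisons: 4 + 3 + 2 + 1 = 10


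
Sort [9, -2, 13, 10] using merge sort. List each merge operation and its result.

Divide and conquer:
  Merge [9] + [-2] -> [-2, 9]
  Merge [13] + [10] -> [10, 13]
  Merge [-2, 9] + [10, 13] -> [-2, 9, 10, 13]


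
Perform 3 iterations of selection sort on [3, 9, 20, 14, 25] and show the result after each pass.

Pass 1: Select minimum 3 at index 0, swap -> [3, 9, 20, 14, 25]
Pass 2: Select minimum 9 at index 1, swap -> [3, 9, 20, 14, 25]
Pass 3: Select minimum 14 at index 3, swap -> [3, 9, 14, 20, 25]


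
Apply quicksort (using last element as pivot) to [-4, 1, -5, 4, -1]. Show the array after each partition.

Partition 1: pivot=-1 at index 2 -> [-4, -5, -1, 4, 1]
Partition 2: pivot=-5 at index 0 -> [-5, -4, -1, 4, 1]
Partition 3: pivot=1 at index 3 -> [-5, -4, -1, 1, 4]


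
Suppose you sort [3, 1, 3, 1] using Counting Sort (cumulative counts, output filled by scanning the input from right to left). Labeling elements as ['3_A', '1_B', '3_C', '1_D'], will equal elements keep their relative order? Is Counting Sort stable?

Trace Counting Sort on the labeled array (the key is the number; the letter only tracks identity):
  Counts for values 0..3: [0, 2, 0, 2]
  Cumulative counts: [0, 2, 2, 4]
  Scan right to left: place 1_D at output index 1
  Scan right to left: place 3_C at output index 3
  Scan right to left: place 1_B at output index 0
  Scan right to left: place 3_A at output index 2
  Output: [1_B, 1_D, 3_A, 3_C]
Equal keys:
  value 1: originally 1_B, 1_D; after sorting 1_B, 1_D -> order preserved
  value 3: originally 3_A, 3_C; after sorting 3_A, 3_C -> order preserved
All equal keys kept their original relative order. Counting Sort is stable: scanning the input right to left with decreasing cumulative counts places later duplicates at later output positions.
Answer: Stable


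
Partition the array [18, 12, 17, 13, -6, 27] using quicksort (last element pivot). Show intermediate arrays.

Partition 1: pivot=27 at index 5 -> [18, 12, 17, 13, -6, 27]
Partition 2: pivot=-6 at index 0 -> [-6, 12, 17, 13, 18, 27]
Partition 3: pivot=18 at index 4 -> [-6, 12, 17, 13, 18, 27]
Partition 4: pivot=13 at index 2 -> [-6, 12, 13, 17, 18, 27]


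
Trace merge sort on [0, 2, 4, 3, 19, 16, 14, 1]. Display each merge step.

Divide and conquer:
  Merge [0] + [2] -> [0, 2]
  Merge [4] + [3] -> [3, 4]
  Merge [0, 2] + [3, 4] -> [0, 2, 3, 4]
  Merge [19] + [16] -> [16, 19]
  Merge [14] + [1] -> [1, 14]
  Merge [16, 19] + [1, 14] -> [1, 14, 16, 19]
  Merge [0, 2, 3, 4] + [1, 14, 16, 19] -> [0, 1, 2, 3, 4, 14, 16, 19]


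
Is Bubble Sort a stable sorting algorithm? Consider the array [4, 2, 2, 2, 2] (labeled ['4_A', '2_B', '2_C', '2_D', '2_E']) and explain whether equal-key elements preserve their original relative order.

Trace Bubble Sort on the labeled array (the key is the number; the letter only tracks identity):
  After pass 1: [2_B, 2_C, 2_D, 2_E, 4_A]
  After pass 2: [2_B, 2_C, 2_D, 2_E, 4_A] (no swaps, done)
Final order: [2_B, 2_C, 2_D, 2_E, 4_A]
Equal keys:
  value 2: originally 2_B, 2_C, 2_D, 2_E; after sorting 2_B, 2_C, 2_D, 2_E -> order preserved
All equal keys kept their original relative order. Bubble Sort is stable: it only swaps adjacent elements when the left one is strictly greater, so equal keys never move past each other.
Answer: Stable


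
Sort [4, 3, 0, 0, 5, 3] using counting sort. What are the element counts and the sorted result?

Count array: [2, 0, 0, 2, 1, 1]
(count[i] = number of elements equal to i)
Cumulative count: [2, 2, 2, 4, 5, 6]
Sorted: [0, 0, 3, 3, 4, 5]


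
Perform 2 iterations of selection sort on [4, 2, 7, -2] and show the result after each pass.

Pass 1: Select minimum -2 at index 3, swap -> [-2, 2, 7, 4]
Pass 2: Select minimum 2 at index 1, swap -> [-2, 2, 7, 4]


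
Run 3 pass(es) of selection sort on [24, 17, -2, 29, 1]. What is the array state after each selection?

Pass 1: Select minimum -2 at index 2, swap -> [-2, 17, 24, 29, 1]
Pass 2: Select minimum 1 at index 4, swap -> [-2, 1, 24, 29, 17]
Pass 3: Select minimum 17 at index 4, swap -> [-2, 1, 17, 29, 24]


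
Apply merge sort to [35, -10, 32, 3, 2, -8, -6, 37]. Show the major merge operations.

Divide and conquer:
  Merge [35] + [-10] -> [-10, 35]
  Merge [32] + [3] -> [3, 32]
  Merge [-10, 35] + [3, 32] -> [-10, 3, 32, 35]
  Merge [2] + [-8] -> [-8, 2]
  Merge [-6] + [37] -> [-6, 37]
  Merge [-8, 2] + [-6, 37] -> [-8, -6, 2, 37]
  Merge [-10, 3, 32, 35] + [-8, -6, 2, 37] -> [-10, -8, -6, 2, 3, 32, 35, 37]


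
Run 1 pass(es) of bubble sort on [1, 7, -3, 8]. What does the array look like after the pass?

After pass 1: [1, -3, 7, 8] (1 swaps)
Total swaps: 1


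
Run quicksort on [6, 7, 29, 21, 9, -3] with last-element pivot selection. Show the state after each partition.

Partition 1: pivot=-3 at index 0 -> [-3, 7, 29, 21, 9, 6]
Partition 2: pivot=6 at index 1 -> [-3, 6, 29, 21, 9, 7]
Partition 3: pivot=7 at index 2 -> [-3, 6, 7, 21, 9, 29]
Partition 4: pivot=29 at index 5 -> [-3, 6, 7, 21, 9, 29]
Partition 5: pivot=9 at index 3 -> [-3, 6, 7, 9, 21, 29]


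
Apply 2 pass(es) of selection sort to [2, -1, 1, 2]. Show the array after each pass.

Pass 1: Select minimum -1 at index 1, swap -> [-1, 2, 1, 2]
Pass 2: Select minimum 1 at index 2, swap -> [-1, 1, 2, 2]


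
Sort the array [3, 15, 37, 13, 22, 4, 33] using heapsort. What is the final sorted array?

Build heap: [37, 22, 33, 13, 15, 4, 3]
Extract 37: [33, 22, 4, 13, 15, 3, 37]
Extract 33: [22, 15, 4, 13, 3, 33, 37]
Extract 22: [15, 13, 4, 3, 22, 33, 37]
Extract 15: [13, 3, 4, 15, 22, 33, 37]
Extract 13: [4, 3, 13, 15, 22, 33, 37]
Extract 4: [3, 4, 13, 15, 22, 33, 37]


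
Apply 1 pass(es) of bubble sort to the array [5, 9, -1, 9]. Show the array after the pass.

After pass 1: [5, -1, 9, 9] (1 swaps)
Total swaps: 1


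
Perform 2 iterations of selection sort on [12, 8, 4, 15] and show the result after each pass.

Pass 1: Select minimum 4 at index 2, swap -> [4, 8, 12, 15]
Pass 2: Select minimum 8 at index 1, swap -> [4, 8, 12, 15]


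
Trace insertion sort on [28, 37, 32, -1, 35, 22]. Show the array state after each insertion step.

First element 28 is already 'sorted'
Insert 37: shifted 0 elements -> [28, 37, 32, -1, 35, 22]
Insert 32: shifted 1 elements -> [28, 32, 37, -1, 35, 22]
Insert -1: shifted 3 elements -> [-1, 28, 32, 37, 35, 22]
Insert 35: shifted 1 elements -> [-1, 28, 32, 35, 37, 22]
Insert 22: shifted 4 elements -> [-1, 22, 28, 32, 35, 37]


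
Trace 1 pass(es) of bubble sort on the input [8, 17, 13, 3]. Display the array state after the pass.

After pass 1: [8, 13, 3, 17] (2 swaps)
Total swaps: 2


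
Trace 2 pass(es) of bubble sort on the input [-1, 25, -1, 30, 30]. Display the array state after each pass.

After pass 1: [-1, -1, 25, 30, 30] (1 swaps)
After pass 2: [-1, -1, 25, 30, 30] (0 swaps)
Total swaps: 1


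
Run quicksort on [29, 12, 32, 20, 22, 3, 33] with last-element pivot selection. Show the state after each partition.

Partition 1: pivot=33 at index 6 -> [29, 12, 32, 20, 22, 3, 33]
Partition 2: pivot=3 at index 0 -> [3, 12, 32, 20, 22, 29, 33]
Partition 3: pivot=29 at index 4 -> [3, 12, 20, 22, 29, 32, 33]
Partition 4: pivot=22 at index 3 -> [3, 12, 20, 22, 29, 32, 33]
Partition 5: pivot=20 at index 2 -> [3, 12, 20, 22, 29, 32, 33]


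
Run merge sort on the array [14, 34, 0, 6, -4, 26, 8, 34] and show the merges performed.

Divide and conquer:
  Merge [14] + [34] -> [14, 34]
  Merge [0] + [6] -> [0, 6]
  Merge [14, 34] + [0, 6] -> [0, 6, 14, 34]
  Merge [-4] + [26] -> [-4, 26]
  Merge [8] + [34] -> [8, 34]
  Merge [-4, 26] + [8, 34] -> [-4, 8, 26, 34]
  Merge [0, 6, 14, 34] + [-4, 8, 26, 34] -> [-4, 0, 6, 8, 14, 26, 34, 34]


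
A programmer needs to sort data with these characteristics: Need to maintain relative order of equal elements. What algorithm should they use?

Best choice: Merge sort or Insertion sort
Reason: Both are stable; quicksort and heapsort are not stable


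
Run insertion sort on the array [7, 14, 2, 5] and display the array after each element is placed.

First element 7 is already 'sorted'
Insert 14: shifted 0 elements -> [7, 14, 2, 5]
Insert 2: shifted 2 elements -> [2, 7, 14, 5]
Insert 5: shifted 2 elements -> [2, 5, 7, 14]


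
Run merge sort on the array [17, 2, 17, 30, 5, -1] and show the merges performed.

Divide and conquer:
  Merge [2] + [17] -> [2, 17]
  Merge [17] + [2, 17] -> [2, 17, 17]
  Merge [5] + [-1] -> [-1, 5]
  Merge [30] + [-1, 5] -> [-1, 5, 30]
  Merge [2, 17, 17] + [-1, 5, 30] -> [-1, 2, 5, 17, 17, 30]


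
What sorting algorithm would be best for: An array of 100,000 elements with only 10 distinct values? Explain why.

Best choice: 3-way quicksort or Counting sort
Reason: 3-way (Dutch national flag) partitioning groups every copy of the pivot together, so with only d=10 distinct keys quicksort finishes in O(n log d) expected time, which is effectively linear; counting sort runs in O(n + k) where k is the size of the key range (not the number of distinct values), so it is linear when the 10 values are integers drawn from a small known range


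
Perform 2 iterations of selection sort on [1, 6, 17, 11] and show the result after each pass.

Pass 1: Select minimum 1 at index 0, swap -> [1, 6, 17, 11]
Pass 2: Select minimum 6 at index 1, swap -> [1, 6, 17, 11]


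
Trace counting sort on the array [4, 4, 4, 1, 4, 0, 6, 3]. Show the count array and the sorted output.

Count array: [1, 1, 0, 1, 4, 0, 1]
(count[i] = number of elements equal to i)
Cumulative count: [1, 2, 2, 3, 7, 7, 8]
Sorted: [0, 1, 3, 4, 4, 4, 4, 6]


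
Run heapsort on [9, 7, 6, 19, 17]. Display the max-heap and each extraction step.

Build heap: [19, 17, 6, 7, 9]
Extract 19: [17, 9, 6, 7, 19]
Extract 17: [9, 7, 6, 17, 19]
Extract 9: [7, 6, 9, 17, 19]
Extract 7: [6, 7, 9, 17, 19]


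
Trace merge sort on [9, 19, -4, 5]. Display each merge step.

Divide and conquer:
  Merge [9] + [19] -> [9, 19]
  Merge [-4] + [5] -> [-4, 5]
  Merge [9, 19] + [-4, 5] -> [-4, 5, 9, 19]


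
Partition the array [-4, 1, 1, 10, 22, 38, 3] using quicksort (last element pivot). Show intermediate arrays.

Partition 1: pivot=3 at index 3 -> [-4, 1, 1, 3, 22, 38, 10]
Partition 2: pivot=1 at index 2 -> [-4, 1, 1, 3, 22, 38, 10]
Partition 3: pivot=1 at index 1 -> [-4, 1, 1, 3, 22, 38, 10]
Partition 4: pivot=10 at index 4 -> [-4, 1, 1, 3, 10, 38, 22]
Partition 5: pivot=22 at index 5 -> [-4, 1, 1, 3, 10, 22, 38]


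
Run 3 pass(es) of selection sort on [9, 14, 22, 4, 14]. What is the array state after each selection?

Pass 1: Select minimum 4 at index 3, swap -> [4, 14, 22, 9, 14]
Pass 2: Select minimum 9 at index 3, swap -> [4, 9, 22, 14, 14]
Pass 3: Select minimum 14 at index 3, swap -> [4, 9, 14, 22, 14]


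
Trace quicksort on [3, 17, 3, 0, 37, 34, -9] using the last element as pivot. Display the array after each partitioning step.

Partition 1: pivot=-9 at index 0 -> [-9, 17, 3, 0, 37, 34, 3]
Partition 2: pivot=3 at index 3 -> [-9, 3, 0, 3, 37, 34, 17]
Partition 3: pivot=0 at index 1 -> [-9, 0, 3, 3, 37, 34, 17]
Partition 4: pivot=17 at index 4 -> [-9, 0, 3, 3, 17, 34, 37]
Partition 5: pivot=37 at index 6 -> [-9, 0, 3, 3, 17, 34, 37]


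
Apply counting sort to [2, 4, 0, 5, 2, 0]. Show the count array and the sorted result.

Count array: [2, 0, 2, 0, 1, 1]
(count[i] = number of elements equal to i)
Cumulative count: [2, 2, 4, 4, 5, 6]
Sorted: [0, 0, 2, 2, 4, 5]


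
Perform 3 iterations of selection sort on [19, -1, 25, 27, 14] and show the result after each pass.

Pass 1: Select minimum -1 at index 1, swap -> [-1, 19, 25, 27, 14]
Pass 2: Select minimum 14 at index 4, swap -> [-1, 14, 25, 27, 19]
Pass 3: Select minimum 19 at index 4, swap -> [-1, 14, 19, 27, 25]


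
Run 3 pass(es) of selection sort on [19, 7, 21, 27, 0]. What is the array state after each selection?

Pass 1: Select minimum 0 at index 4, swap -> [0, 7, 21, 27, 19]
Pass 2: Select minimum 7 at index 1, swap -> [0, 7, 21, 27, 19]
Pass 3: Select minimum 19 at index 4, swap -> [0, 7, 19, 27, 21]


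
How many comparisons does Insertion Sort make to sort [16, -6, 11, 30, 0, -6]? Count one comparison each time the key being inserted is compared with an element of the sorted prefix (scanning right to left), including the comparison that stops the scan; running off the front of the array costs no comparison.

Insert -6: 16 > -6 (shift), reached front = 1 comparison(s) -> [-6, 16, 11, 30, 0, -6]
Insert 11: 16 > 11 (shift), -6 <= 11 (stop) = 2 comparison(s) -> [-6, 11, 16, 30, 0, -6]
Insert 30: 16 <= 30 (stop) = 1 comparison(s) -> [-6, 11, 16, 30, 0, -6]
Insert 0: 30 > 0 (shift), 16 > 0 (shift), 11 > 0 (shift), -6 <= 0 (stop) = 4 comparison(s) -> [-6, 0, 11, 16, 30, -6]
Insert -6: 30 > -6 (shift), 16 > -6 (shift), 11 > -6 (shift), 0 > -6 (shift), -6 <= -6 (stop) = 5 comparison(s) -> [-6, -6, 0, 11, 16, 30]
Total comparisons: 1 + 2 + 1 + 4 + 5 = 13


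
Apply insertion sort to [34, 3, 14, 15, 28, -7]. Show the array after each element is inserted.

First element 34 is already 'sorted'
Insert 3: shifted 1 elements -> [3, 34, 14, 15, 28, -7]
Insert 14: shifted 1 elements -> [3, 14, 34, 15, 28, -7]
Insert 15: shifted 1 elements -> [3, 14, 15, 34, 28, -7]
Insert 28: shifted 1 elements -> [3, 14, 15, 28, 34, -7]
Insert -7: shifted 5 elements -> [-7, 3, 14, 15, 28, 34]


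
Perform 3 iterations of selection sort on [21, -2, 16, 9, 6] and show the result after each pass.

Pass 1: Select minimum -2 at index 1, swap -> [-2, 21, 16, 9, 6]
Pass 2: Select minimum 6 at index 4, swap -> [-2, 6, 16, 9, 21]
Pass 3: Select minimum 9 at index 3, swap -> [-2, 6, 9, 16, 21]


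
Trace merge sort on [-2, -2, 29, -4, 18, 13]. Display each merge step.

Divide and conquer:
  Merge [-2] + [29] -> [-2, 29]
  Merge [-2] + [-2, 29] -> [-2, -2, 29]
  Merge [18] + [13] -> [13, 18]
  Merge [-4] + [13, 18] -> [-4, 13, 18]
  Merge [-2, -2, 29] + [-4, 13, 18] -> [-4, -2, -2, 13, 18, 29]


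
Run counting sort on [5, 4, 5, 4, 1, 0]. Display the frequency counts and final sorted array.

Count array: [1, 1, 0, 0, 2, 2]
(count[i] = number of elements equal to i)
Cumulative count: [1, 2, 2, 2, 4, 6]
Sorted: [0, 1, 4, 4, 5, 5]


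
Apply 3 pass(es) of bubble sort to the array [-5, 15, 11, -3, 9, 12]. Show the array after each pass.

After pass 1: [-5, 11, -3, 9, 12, 15] (4 swaps)
After pass 2: [-5, -3, 9, 11, 12, 15] (2 swaps)
After pass 3: [-5, -3, 9, 11, 12, 15] (0 swaps)
Total swaps: 6


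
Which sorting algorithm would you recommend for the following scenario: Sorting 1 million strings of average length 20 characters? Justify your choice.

Best choice: MSD radix sort or Mergesort
Reason: MSD radix sort is a non-comparison sort that buckets the strings by successive character positions, running in time proportional to the total number of characters examined rather than O(n log n) string comparisons; mergesort is a stable O(n log n)-comparison alternative that works for arbitrary variable-length keys


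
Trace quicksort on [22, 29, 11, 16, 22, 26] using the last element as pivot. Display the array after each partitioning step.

Partition 1: pivot=26 at index 4 -> [22, 11, 16, 22, 26, 29]
Partition 2: pivot=22 at index 3 -> [22, 11, 16, 22, 26, 29]
Partition 3: pivot=16 at index 1 -> [11, 16, 22, 22, 26, 29]


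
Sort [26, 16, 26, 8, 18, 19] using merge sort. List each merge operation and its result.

Divide and conquer:
  Merge [16] + [26] -> [16, 26]
  Merge [26] + [16, 26] -> [16, 26, 26]
  Merge [18] + [19] -> [18, 19]
  Merge [8] + [18, 19] -> [8, 18, 19]
  Merge [16, 26, 26] + [8, 18, 19] -> [8, 16, 18, 19, 26, 26]


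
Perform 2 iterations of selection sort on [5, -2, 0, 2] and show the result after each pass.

Pass 1: Select minimum -2 at index 1, swap -> [-2, 5, 0, 2]
Pass 2: Select minimum 0 at index 2, swap -> [-2, 0, 5, 2]


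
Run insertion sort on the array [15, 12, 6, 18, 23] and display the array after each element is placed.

First element 15 is already 'sorted'
Insert 12: shifted 1 elements -> [12, 15, 6, 18, 23]
Insert 6: shifted 2 elements -> [6, 12, 15, 18, 23]
Insert 18: shifted 0 elements -> [6, 12, 15, 18, 23]
Insert 23: shifted 0 elements -> [6, 12, 15, 18, 23]


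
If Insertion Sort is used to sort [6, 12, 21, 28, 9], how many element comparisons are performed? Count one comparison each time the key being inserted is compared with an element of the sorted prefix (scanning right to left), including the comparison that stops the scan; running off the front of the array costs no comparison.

Insert 12: 6 <= 12 (stop) = 1 comparison(s) -> [6, 12, 21, 28, 9]
Insert 21: 12 <= 21 (stop) = 1 comparison(s) -> [6, 12, 21, 28, 9]
Insert 28: 21 <= 28 (stop) = 1 comparison(s) -> [6, 12, 21, 28, 9]
Insert 9: 28 > 9 (shift), 21 > 9 (shift), 12 > 9 (shift), 6 <= 9 (stop) = 4 comparison(s) -> [6, 9, 12, 21, 28]
Total comparisons: 1 + 1 + 1 + 4 = 7


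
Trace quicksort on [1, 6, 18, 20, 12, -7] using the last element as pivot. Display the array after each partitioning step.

Partition 1: pivot=-7 at index 0 -> [-7, 6, 18, 20, 12, 1]
Partition 2: pivot=1 at index 1 -> [-7, 1, 18, 20, 12, 6]
Partition 3: pivot=6 at index 2 -> [-7, 1, 6, 20, 12, 18]
Partition 4: pivot=18 at index 4 -> [-7, 1, 6, 12, 18, 20]


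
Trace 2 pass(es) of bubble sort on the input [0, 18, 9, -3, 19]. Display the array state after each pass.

After pass 1: [0, 9, -3, 18, 19] (2 swaps)
After pass 2: [0, -3, 9, 18, 19] (1 swaps)
Total swaps: 3


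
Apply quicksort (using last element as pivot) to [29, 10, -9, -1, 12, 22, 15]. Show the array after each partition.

Partition 1: pivot=15 at index 4 -> [10, -9, -1, 12, 15, 22, 29]
Partition 2: pivot=12 at index 3 -> [10, -9, -1, 12, 15, 22, 29]
Partition 3: pivot=-1 at index 1 -> [-9, -1, 10, 12, 15, 22, 29]
Partition 4: pivot=29 at index 6 -> [-9, -1, 10, 12, 15, 22, 29]


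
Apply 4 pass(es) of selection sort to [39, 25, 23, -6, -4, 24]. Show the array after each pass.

Pass 1: Select minimum -6 at index 3, swap -> [-6, 25, 23, 39, -4, 24]
Pass 2: Select minimum -4 at index 4, swap -> [-6, -4, 23, 39, 25, 24]
Pass 3: Select minimum 23 at index 2, swap -> [-6, -4, 23, 39, 25, 24]
Pass 4: Select minimum 24 at index 5, swap -> [-6, -4, 23, 24, 25, 39]


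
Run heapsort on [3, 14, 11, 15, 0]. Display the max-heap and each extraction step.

Build heap: [15, 14, 11, 3, 0]
Extract 15: [14, 3, 11, 0, 15]
Extract 14: [11, 3, 0, 14, 15]
Extract 11: [3, 0, 11, 14, 15]
Extract 3: [0, 3, 11, 14, 15]


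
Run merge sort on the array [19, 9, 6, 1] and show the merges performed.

Divide and conquer:
  Merge [19] + [9] -> [9, 19]
  Merge [6] + [1] -> [1, 6]
  Merge [9, 19] + [1, 6] -> [1, 6, 9, 19]


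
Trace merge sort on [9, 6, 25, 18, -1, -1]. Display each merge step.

Divide and conquer:
  Merge [6] + [25] -> [6, 25]
  Merge [9] + [6, 25] -> [6, 9, 25]
  Merge [-1] + [-1] -> [-1, -1]
  Merge [18] + [-1, -1] -> [-1, -1, 18]
  Merge [6, 9, 25] + [-1, -1, 18] -> [-1, -1, 6, 9, 18, 25]


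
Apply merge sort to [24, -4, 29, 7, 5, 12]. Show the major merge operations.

Divide and conquer:
  Merge [-4] + [29] -> [-4, 29]
  Merge [24] + [-4, 29] -> [-4, 24, 29]
  Merge [5] + [12] -> [5, 12]
  Merge [7] + [5, 12] -> [5, 7, 12]
  Merge [-4, 24, 29] + [5, 7, 12] -> [-4, 5, 7, 12, 24, 29]


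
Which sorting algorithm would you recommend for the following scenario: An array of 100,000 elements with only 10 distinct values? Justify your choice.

Best choice: 3-way quicksort or Counting sort
Reason: 3-way (Dutch national flag) partitioning groups every copy of the pivot together, so with only d=10 distinct keys quicksort finishes in O(n log d) expected time, which is effectively linear; counting sort runs in O(n + k) where k is the size of the key range (not the number of distinct values), so it is linear when the 10 values are integers drawn from a small known range


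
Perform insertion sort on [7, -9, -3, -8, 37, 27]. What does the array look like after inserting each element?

First element 7 is already 'sorted'
Insert -9: shifted 1 elements -> [-9, 7, -3, -8, 37, 27]
Insert -3: shifted 1 elements -> [-9, -3, 7, -8, 37, 27]
Insert -8: shifted 2 elements -> [-9, -8, -3, 7, 37, 27]
Insert 37: shifted 0 elements -> [-9, -8, -3, 7, 37, 27]
Insert 27: shifted 1 elements -> [-9, -8, -3, 7, 27, 37]


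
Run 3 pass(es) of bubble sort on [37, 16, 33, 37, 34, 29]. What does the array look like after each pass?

After pass 1: [16, 33, 37, 34, 29, 37] (4 swaps)
After pass 2: [16, 33, 34, 29, 37, 37] (2 swaps)
After pass 3: [16, 33, 29, 34, 37, 37] (1 swaps)
Total swaps: 7


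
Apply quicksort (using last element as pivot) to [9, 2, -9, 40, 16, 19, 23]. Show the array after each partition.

Partition 1: pivot=23 at index 5 -> [9, 2, -9, 16, 19, 23, 40]
Partition 2: pivot=19 at index 4 -> [9, 2, -9, 16, 19, 23, 40]
Partition 3: pivot=16 at index 3 -> [9, 2, -9, 16, 19, 23, 40]
Partition 4: pivot=-9 at index 0 -> [-9, 2, 9, 16, 19, 23, 40]
Partition 5: pivot=9 at index 2 -> [-9, 2, 9, 16, 19, 23, 40]


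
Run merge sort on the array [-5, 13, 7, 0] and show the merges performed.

Divide and conquer:
  Merge [-5] + [13] -> [-5, 13]
  Merge [7] + [0] -> [0, 7]
  Merge [-5, 13] + [0, 7] -> [-5, 0, 7, 13]


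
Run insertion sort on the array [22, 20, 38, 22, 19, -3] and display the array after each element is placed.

First element 22 is already 'sorted'
Insert 20: shifted 1 elements -> [20, 22, 38, 22, 19, -3]
Insert 38: shifted 0 elements -> [20, 22, 38, 22, 19, -3]
Insert 22: shifted 1 elements -> [20, 22, 22, 38, 19, -3]
Insert 19: shifted 4 elements -> [19, 20, 22, 22, 38, -3]
Insert -3: shifted 5 elements -> [-3, 19, 20, 22, 22, 38]
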